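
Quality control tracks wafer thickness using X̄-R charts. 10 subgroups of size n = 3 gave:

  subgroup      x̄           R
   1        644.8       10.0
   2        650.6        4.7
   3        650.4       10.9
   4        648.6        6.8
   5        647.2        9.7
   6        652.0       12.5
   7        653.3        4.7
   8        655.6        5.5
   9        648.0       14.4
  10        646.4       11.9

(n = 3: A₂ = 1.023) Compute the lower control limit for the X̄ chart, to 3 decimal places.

X̄̄ = (644.8 + 650.6 + 650.4 + 648.6 + 647.2 + 652.0 + 653.3 + 655.6 + 648.0 + 646.4) / 10 = 6496.9000 / 10 = 649.6900
R̄ = (10.0 + 4.7 + 10.9 + 6.8 + 9.7 + 12.5 + 4.7 + 5.5 + 14.4 + 11.9) / 10 = 91.1000 / 10 = 9.1100
LCL = X̄̄ − A₂·R̄ = 649.6900 − 1.023 × 9.1100 = 640.3705

640.370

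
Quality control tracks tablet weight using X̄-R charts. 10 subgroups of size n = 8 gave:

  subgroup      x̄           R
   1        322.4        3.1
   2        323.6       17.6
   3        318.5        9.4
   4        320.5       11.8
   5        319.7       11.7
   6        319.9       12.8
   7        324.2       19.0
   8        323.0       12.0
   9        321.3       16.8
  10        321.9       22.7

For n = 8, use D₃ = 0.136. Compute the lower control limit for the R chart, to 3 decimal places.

R̄ = (3.1 + 17.6 + 9.4 + 11.8 + 11.7 + 12.8 + 19.0 + 12.0 + 16.8 + 22.7) / 10 = 136.9000 / 10 = 13.6900
LCL_R = D₃·R̄ = 0.136 × 13.6900 = 1.8618

1.862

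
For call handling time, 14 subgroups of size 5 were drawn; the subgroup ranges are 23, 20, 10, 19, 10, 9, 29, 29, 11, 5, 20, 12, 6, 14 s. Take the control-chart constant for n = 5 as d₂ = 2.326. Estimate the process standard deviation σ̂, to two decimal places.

R̄ = (23 + 20 + 10 + 19 + 10 + 9 + 29 + 29 + 11 + 5 + 20 + 12 + 6 + 14) / 14 = 15.5000
σ̂ = R̄ / d₂ = 15.5000 / 2.326 = 6.6638

6.66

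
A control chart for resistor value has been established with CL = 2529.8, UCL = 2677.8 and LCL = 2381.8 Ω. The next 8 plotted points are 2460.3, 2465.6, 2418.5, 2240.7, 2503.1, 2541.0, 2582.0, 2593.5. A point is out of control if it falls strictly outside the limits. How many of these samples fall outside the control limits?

Compare each point to [2381.8, 2677.8]: sample 4 = 2240.7 < LCL.

1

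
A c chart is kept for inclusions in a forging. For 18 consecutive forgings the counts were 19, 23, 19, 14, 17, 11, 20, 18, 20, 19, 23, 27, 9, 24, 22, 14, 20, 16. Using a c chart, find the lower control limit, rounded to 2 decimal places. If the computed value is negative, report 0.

5.67

c̄ = (19 + 23 + 19 + 14 + 17 + 11 + 20 + 18 + 20 + 19 + 23 + 27 + 9 + 24 + 22 + 14 + 20 + 16) / 18 = 335 / 18 = 18.6111
LCL = c̄ − 3√c̄ = 18.6111 − 3 × 4.3141 = 5.6689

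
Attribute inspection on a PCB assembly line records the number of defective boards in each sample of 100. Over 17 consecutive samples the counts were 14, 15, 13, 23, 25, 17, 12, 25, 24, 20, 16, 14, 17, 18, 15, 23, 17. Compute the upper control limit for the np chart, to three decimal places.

p̄ = Σdᵢ / (k·n) = 308 / (17 × 100) = 0.18118
UCL = np̄ + 3·√(np̄(1−p̄)) = 18.1176 + 3 × √(18.1176×0.81882) = 18.1176 + 3 × 3.8516 = 29.6726

29.673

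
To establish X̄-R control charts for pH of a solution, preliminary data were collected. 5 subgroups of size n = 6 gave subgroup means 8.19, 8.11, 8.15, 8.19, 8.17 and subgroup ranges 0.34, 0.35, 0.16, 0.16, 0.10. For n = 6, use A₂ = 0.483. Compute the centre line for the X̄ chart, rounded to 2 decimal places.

X̄̄ = (8.19 + 8.11 + 8.15 + 8.19 + 8.17) / 5 = 40.8100 / 5 = 8.1620
CL = X̄̄ = 8.1620

8.16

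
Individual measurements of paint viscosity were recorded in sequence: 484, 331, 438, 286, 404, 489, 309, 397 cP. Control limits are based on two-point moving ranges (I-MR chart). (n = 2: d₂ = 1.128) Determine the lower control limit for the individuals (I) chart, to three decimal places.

X̄ = (484 + 331 + 438 + 286 + 404 + 489 + 309 + 397) / 8 = 392.2500
Moving ranges: 153, 107, 152, 118, 85, 180, 88; M̄R̄ = 883.0000 / 7 = 126.1429
LCL = X̄ − 3·M̄R̄/d₂ = 392.2500 − 3 × 126.1429 / 1.128 = 56.7637

56.764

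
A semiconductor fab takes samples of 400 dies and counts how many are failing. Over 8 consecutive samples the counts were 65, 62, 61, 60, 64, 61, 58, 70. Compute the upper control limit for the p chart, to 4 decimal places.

p̄ = Σdᵢ / (k·n) = 501 / (8 × 400) = 0.15656
UCL = p̄ + 3·√(p̄(1−p̄)/n) = 0.15656 + 3 × √(0.15656×0.84344/400) = 0.15656 + 3 × 0.01817 = 0.21107

0.2111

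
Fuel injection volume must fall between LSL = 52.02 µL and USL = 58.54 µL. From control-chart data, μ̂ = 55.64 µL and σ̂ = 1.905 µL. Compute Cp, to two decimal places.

Cp = (USL − LSL) / (6σ̂) = (58.54 − 52.02) / (6 × 1.905) = 6.5200 / 11.4300 = 0.5704

0.57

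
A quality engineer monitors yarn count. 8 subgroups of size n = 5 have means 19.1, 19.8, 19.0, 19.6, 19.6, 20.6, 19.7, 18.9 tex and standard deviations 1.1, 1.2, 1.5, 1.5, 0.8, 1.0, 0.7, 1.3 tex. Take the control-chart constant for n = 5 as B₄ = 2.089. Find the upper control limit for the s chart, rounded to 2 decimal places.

s̄ = (1.1 + 1.2 + 1.5 + 1.5 + 0.8 + 1.0 + 0.7 + 1.3) / 8 = 1.1375
UCL_s = B₄·s̄ = 2.089 × 1.1375 = 2.3762

2.38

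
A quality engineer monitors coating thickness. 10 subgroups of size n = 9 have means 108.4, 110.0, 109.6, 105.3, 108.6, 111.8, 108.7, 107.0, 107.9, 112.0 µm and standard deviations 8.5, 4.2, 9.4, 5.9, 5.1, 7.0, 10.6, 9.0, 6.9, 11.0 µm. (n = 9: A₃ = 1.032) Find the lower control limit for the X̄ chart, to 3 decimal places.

X̄̄ = (108.4 + 110.0 + 109.6 + 105.3 + 108.6 + 111.8 + 108.7 + 107.0 + 107.9 + 112.0) / 10 = 108.9300
s̄ = (8.5 + 4.2 + 9.4 + 5.9 + 5.1 + 7.0 + 10.6 + 9.0 + 6.9 + 11.0) / 10 = 7.7600
LCL = X̄̄ − A₃·s̄ = 108.9300 − 1.032 × 7.7600 = 100.9217

100.922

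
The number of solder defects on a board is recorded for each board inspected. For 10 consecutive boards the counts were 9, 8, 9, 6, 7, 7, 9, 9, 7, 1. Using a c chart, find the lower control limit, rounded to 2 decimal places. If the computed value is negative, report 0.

c̄ = (9 + 8 + 9 + 6 + 7 + 7 + 9 + 9 + 7 + 1) / 10 = 72 / 10 = 7.2000
LCL = c̄ − 3√c̄ = 7.2000 − 3 × 2.6833 = -0.8498 → 0 (cannot be negative)

0.00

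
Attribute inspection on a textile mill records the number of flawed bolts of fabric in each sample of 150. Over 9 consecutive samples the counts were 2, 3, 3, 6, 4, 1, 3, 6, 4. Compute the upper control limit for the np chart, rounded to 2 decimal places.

p̄ = Σdᵢ / (k·n) = 32 / (9 × 150) = 0.02370
UCL = np̄ + 3·√(np̄(1−p̄)) = 3.5556 + 3 × √(3.5556×0.97630) = 3.5556 + 3 × 1.8631 = 9.1450

9.14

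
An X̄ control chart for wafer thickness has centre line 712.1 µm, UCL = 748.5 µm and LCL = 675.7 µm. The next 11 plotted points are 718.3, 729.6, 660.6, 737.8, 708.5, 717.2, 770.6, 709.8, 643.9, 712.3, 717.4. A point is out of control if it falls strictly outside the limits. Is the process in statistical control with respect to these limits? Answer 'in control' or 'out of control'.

out of control

Compare each point to [675.7, 748.5]: sample 3 = 660.6 < LCL; sample 7 = 770.6 > UCL; sample 9 = 643.9 < LCL.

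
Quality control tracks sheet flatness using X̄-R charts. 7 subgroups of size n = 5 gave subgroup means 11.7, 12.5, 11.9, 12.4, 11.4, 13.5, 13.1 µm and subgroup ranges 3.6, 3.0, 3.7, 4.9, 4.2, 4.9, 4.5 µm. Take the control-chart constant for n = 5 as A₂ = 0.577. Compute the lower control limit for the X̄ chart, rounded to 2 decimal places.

9.98

X̄̄ = (11.7 + 12.5 + 11.9 + 12.4 + 11.4 + 13.5 + 13.1) / 7 = 86.5000 / 7 = 12.3571
R̄ = (3.6 + 3.0 + 3.7 + 4.9 + 4.2 + 4.9 + 4.5) / 7 = 28.8000 / 7 = 4.1143
LCL = X̄̄ − A₂·R̄ = 12.3571 − 0.577 × 4.1143 = 9.9832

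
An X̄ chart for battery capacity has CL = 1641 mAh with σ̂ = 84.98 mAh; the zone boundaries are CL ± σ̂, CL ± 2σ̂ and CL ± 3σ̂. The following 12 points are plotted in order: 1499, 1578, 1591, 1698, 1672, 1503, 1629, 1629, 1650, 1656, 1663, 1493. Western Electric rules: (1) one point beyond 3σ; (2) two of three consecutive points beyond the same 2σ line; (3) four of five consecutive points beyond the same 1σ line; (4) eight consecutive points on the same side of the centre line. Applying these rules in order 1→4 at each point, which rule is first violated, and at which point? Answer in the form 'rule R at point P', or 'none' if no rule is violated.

Zone of each point (C = within 1σ̂, B = 1σ̂–2σ̂, A = 2σ̂–3σ̂, * = beyond 3σ̂; sign = side of CL): 1:-B, 2:-C, 3:-C, 4:+C, 5:+C, 6:-B, 7:-C, 8:-C, 9:+C, 10:+C, 11:+C, 12:-B
No rule fires across all 12 points.

none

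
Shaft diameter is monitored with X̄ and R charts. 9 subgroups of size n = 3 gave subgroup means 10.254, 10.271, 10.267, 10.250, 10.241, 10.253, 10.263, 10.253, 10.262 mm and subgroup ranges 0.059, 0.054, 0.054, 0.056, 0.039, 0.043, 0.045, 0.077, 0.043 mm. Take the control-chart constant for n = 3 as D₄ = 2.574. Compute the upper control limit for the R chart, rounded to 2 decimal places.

R̄ = (0.059 + 0.054 + 0.054 + 0.056 + 0.039 + 0.043 + 0.045 + 0.077 + 0.043) / 9 = 0.4700 / 9 = 0.0522
UCL_R = D₄·R̄ = 2.574 × 0.0522 = 0.1344

0.13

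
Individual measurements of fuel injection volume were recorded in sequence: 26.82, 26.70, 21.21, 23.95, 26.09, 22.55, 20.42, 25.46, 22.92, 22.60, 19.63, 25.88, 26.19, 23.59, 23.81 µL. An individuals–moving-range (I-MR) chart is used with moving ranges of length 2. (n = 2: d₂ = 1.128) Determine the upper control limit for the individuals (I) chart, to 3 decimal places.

30.771

X̄ = (26.82 + 26.70 + 21.21 + 23.95 + 26.09 + 22.55 + 20.42 + 25.46 + 22.92 + 22.60 + 19.63 + 25.88 + 26.19 + 23.59 + 23.81) / 15 = 23.8547
Moving ranges: 0.12, 5.49, 2.74, 2.14, 3.54, 2.13, 5.04, 2.54, 0.32, 2.97, 6.25, 0.31, 2.60, 0.22; M̄R̄ = 36.4100 / 14 = 2.6007
UCL = X̄ + 3·M̄R̄/d₂ = 23.8547 + 3 × 2.6007 / 1.128 = 30.7715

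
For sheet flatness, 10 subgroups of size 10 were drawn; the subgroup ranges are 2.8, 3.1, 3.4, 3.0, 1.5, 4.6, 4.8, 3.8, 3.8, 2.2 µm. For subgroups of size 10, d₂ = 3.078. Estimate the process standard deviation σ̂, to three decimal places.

1.072

R̄ = (2.8 + 3.1 + 3.4 + 3.0 + 1.5 + 4.6 + 4.8 + 3.8 + 3.8 + 2.2) / 10 = 3.3000
σ̂ = R̄ / d₂ = 3.3000 / 3.078 = 1.0721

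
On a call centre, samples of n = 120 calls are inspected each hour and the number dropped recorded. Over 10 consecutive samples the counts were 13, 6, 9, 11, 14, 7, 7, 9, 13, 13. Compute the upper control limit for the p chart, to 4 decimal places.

p̄ = Σdᵢ / (k·n) = 102 / (10 × 120) = 0.08500
UCL = p̄ + 3·√(p̄(1−p̄)/n) = 0.08500 + 3 × √(0.08500×0.91500/120) = 0.08500 + 3 × 0.02546 = 0.16137

0.1614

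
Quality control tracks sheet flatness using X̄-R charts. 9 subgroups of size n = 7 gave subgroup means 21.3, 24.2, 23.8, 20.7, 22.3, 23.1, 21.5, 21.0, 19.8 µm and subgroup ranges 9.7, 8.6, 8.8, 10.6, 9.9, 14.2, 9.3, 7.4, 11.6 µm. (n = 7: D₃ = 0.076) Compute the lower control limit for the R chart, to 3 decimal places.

0.761

R̄ = (9.7 + 8.6 + 8.8 + 10.6 + 9.9 + 14.2 + 9.3 + 7.4 + 11.6) / 9 = 90.1000 / 9 = 10.0111
LCL_R = D₃·R̄ = 0.076 × 10.0111 = 0.7608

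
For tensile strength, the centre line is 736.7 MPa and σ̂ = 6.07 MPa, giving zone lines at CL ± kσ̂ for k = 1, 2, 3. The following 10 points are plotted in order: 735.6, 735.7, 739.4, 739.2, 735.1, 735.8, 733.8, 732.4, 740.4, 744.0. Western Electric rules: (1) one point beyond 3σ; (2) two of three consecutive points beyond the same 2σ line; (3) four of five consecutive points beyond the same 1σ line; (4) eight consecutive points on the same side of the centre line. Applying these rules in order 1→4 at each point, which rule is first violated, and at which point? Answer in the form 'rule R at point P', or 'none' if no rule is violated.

none

Zone of each point (C = within 1σ̂, B = 1σ̂–2σ̂, A = 2σ̂–3σ̂, * = beyond 3σ̂; sign = side of CL): 1:-C, 2:-C, 3:+C, 4:+C, 5:-C, 6:-C, 7:-C, 8:-C, 9:+C, 10:+B
No rule fires across all 10 points.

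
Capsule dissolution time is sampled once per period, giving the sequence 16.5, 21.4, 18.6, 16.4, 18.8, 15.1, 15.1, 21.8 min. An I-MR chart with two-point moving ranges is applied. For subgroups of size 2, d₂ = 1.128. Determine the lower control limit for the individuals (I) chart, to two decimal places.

X̄ = (16.5 + 21.4 + 18.6 + 16.4 + 18.8 + 15.1 + 15.1 + 21.8) / 8 = 17.9625
Moving ranges: 4.9, 2.8, 2.2, 2.4, 3.7, 0.0, 6.7; M̄R̄ = 22.7000 / 7 = 3.2429
LCL = X̄ − 3·M̄R̄/d₂ = 17.9625 − 3 × 3.2429 / 1.128 = 9.3379

9.34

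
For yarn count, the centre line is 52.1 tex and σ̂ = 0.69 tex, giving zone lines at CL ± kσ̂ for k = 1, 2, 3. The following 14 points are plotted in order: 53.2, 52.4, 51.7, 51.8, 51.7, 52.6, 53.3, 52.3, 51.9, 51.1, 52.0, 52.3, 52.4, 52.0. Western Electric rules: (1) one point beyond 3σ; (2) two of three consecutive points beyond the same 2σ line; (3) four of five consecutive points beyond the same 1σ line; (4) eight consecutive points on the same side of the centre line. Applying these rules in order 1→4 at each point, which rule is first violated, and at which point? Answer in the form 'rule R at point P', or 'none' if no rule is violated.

Zone of each point (C = within 1σ̂, B = 1σ̂–2σ̂, A = 2σ̂–3σ̂, * = beyond 3σ̂; sign = side of CL): 1:+B, 2:+C, 3:-C, 4:-C, 5:-C, 6:+C, 7:+B, 8:+C, 9:-C, 10:-B, 11:-C, 12:+C, 13:+C, 14:-C
No rule fires across all 14 points.

none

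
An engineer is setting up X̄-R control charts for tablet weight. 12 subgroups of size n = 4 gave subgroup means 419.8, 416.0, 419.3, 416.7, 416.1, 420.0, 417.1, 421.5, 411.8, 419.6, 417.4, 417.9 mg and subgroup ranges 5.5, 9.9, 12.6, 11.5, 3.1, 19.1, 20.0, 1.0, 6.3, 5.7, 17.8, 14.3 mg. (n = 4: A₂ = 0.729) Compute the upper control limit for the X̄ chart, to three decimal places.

X̄̄ = (419.8 + 416.0 + 419.3 + 416.7 + 416.1 + 420.0 + 417.1 + 421.5 + 411.8 + 419.6 + 417.4 + 417.9) / 12 = 5013.2000 / 12 = 417.7667
R̄ = (5.5 + 9.9 + 12.6 + 11.5 + 3.1 + 19.1 + 20.0 + 1.0 + 6.3 + 5.7 + 17.8 + 14.3) / 12 = 126.8000 / 12 = 10.5667
UCL = X̄̄ + A₂·R̄ = 417.7667 + 0.729 × 10.5667 = 425.4698

425.470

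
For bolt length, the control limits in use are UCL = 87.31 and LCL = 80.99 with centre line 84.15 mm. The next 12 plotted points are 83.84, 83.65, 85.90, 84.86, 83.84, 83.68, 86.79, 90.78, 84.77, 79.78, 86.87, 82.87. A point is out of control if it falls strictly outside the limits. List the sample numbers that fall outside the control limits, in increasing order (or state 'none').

Compare each point to [80.99, 87.31]: sample 8 = 90.78 > UCL; sample 10 = 79.78 < LCL.

8, 10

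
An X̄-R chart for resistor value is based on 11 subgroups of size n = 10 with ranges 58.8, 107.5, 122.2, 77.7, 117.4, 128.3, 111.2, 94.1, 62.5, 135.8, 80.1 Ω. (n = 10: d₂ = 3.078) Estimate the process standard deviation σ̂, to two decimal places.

32.36

R̄ = (58.8 + 107.5 + 122.2 + 77.7 + 117.4 + 128.3 + 111.2 + 94.1 + 62.5 + 135.8 + 80.1) / 11 = 99.6000
σ̂ = R̄ / d₂ = 99.6000 / 3.078 = 32.3587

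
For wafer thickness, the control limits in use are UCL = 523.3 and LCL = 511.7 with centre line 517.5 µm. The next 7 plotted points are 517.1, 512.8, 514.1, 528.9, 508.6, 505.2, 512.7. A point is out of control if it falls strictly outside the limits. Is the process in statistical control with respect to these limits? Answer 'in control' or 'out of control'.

out of control

Compare each point to [511.7, 523.3]: sample 4 = 528.9 > UCL; sample 5 = 508.6 < LCL; sample 6 = 505.2 < LCL.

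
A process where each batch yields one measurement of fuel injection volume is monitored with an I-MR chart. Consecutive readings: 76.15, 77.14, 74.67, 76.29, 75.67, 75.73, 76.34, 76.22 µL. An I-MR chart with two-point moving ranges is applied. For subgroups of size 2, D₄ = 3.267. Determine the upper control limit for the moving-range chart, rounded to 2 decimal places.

3.03

Moving ranges: 0.99, 2.47, 1.62, 0.62, 0.06, 0.61, 0.12; M̄R̄ = 6.4900 / 7 = 0.9271
UCL_MR = D₄·M̄R̄ = 3.267 × 0.9271 = 3.0290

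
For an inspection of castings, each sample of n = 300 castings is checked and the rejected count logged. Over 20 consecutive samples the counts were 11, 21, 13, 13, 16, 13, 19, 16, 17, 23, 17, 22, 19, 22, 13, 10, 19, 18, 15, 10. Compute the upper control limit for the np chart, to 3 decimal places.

p̄ = Σdᵢ / (k·n) = 327 / (20 × 300) = 0.05450
UCL = np̄ + 3·√(np̄(1−p̄)) = 16.3500 + 3 × √(16.3500×0.94550) = 16.3500 + 3 × 3.9318 = 28.1454

28.145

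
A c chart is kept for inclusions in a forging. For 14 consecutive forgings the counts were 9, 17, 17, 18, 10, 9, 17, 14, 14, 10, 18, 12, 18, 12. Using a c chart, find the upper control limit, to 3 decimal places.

25.125

c̄ = (9 + 17 + 17 + 18 + 10 + 9 + 17 + 14 + 14 + 10 + 18 + 12 + 18 + 12) / 14 = 195 / 14 = 13.9286
UCL = c̄ + 3√c̄ = 13.9286 + 3 × √13.9286 = 13.9286 + 3 × 3.7321 = 25.1249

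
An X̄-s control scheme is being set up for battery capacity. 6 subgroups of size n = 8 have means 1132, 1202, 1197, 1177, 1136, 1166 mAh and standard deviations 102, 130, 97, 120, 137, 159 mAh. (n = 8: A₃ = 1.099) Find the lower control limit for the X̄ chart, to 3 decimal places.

X̄̄ = (1132 + 1202 + 1197 + 1177 + 1136 + 1166) / 6 = 1168.3333
s̄ = (102 + 130 + 97 + 120 + 137 + 159) / 6 = 124.1667
LCL = X̄̄ − A₃·s̄ = 1168.3333 − 1.099 × 124.1667 = 1031.8742

1031.874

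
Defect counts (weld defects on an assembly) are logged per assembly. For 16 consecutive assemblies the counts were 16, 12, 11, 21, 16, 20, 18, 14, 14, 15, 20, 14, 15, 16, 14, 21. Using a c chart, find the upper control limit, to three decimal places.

28.086

c̄ = (16 + 12 + 11 + 21 + 16 + 20 + 18 + 14 + 14 + 15 + 20 + 14 + 15 + 16 + 14 + 21) / 16 = 257 / 16 = 16.0625
UCL = c̄ + 3√c̄ = 16.0625 + 3 × √16.0625 = 16.0625 + 3 × 4.0078 = 28.0859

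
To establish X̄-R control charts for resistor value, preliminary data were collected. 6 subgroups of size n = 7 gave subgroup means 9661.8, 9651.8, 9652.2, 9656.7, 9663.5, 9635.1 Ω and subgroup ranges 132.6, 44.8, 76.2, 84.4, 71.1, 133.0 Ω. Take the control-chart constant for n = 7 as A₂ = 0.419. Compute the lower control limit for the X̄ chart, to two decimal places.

9615.66

X̄̄ = (9661.8 + 9651.8 + 9652.2 + 9656.7 + 9663.5 + 9635.1) / 6 = 57921.1000 / 6 = 9653.5167
R̄ = (132.6 + 44.8 + 76.2 + 84.4 + 71.1 + 133.0) / 6 = 542.1000 / 6 = 90.3500
LCL = X̄̄ − A₂·R̄ = 9653.5167 − 0.419 × 90.3500 = 9615.6600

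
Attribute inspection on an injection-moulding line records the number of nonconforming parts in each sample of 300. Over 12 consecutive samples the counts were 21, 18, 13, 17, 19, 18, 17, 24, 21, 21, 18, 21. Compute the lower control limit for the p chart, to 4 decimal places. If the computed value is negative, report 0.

p̄ = Σdᵢ / (k·n) = 228 / (12 × 300) = 0.06333
LCL = p̄ − 3·√(p̄(1−p̄)/n) = 0.06333 − 3 × 0.01406 = 0.02115

0.0211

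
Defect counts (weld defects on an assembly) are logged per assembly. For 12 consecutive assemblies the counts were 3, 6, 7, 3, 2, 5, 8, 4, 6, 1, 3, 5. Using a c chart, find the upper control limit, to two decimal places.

c̄ = (3 + 6 + 7 + 3 + 2 + 5 + 8 + 4 + 6 + 1 + 3 + 5) / 12 = 53 / 12 = 4.4167
UCL = c̄ + 3√c̄ = 4.4167 + 3 × √4.4167 = 4.4167 + 3 × 2.1016 = 10.7214

10.72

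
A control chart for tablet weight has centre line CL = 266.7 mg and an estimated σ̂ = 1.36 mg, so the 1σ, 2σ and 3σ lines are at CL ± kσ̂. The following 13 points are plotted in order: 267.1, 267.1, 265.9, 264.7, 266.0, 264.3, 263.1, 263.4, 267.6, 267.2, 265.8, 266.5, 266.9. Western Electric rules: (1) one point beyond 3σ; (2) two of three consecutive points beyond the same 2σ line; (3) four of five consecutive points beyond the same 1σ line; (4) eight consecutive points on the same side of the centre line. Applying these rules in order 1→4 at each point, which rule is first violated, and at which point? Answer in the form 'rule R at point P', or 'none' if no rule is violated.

Zone of each point (C = within 1σ̂, B = 1σ̂–2σ̂, A = 2σ̂–3σ̂, * = beyond 3σ̂; sign = side of CL): 1:+C, 2:+C, 3:-C, 4:-B, 5:-C, 6:-B, 7:-A, 8:-A, 9:+C, 10:+C, 11:-C, 12:-C, 13:+C
Rule 2 (two of three consecutive points beyond the same 2σ limit) is satisfied at point 8.

rule 2 at point 8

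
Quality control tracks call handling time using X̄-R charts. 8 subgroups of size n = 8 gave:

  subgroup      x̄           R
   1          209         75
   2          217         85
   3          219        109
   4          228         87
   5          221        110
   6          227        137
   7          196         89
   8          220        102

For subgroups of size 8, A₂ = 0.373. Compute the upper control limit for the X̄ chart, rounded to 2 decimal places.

254.15

X̄̄ = (209 + 217 + 219 + 228 + 221 + 227 + 196 + 220) / 8 = 1737.0000 / 8 = 217.1250
R̄ = (75 + 85 + 109 + 87 + 110 + 137 + 89 + 102) / 8 = 794.0000 / 8 = 99.2500
UCL = X̄̄ + A₂·R̄ = 217.1250 + 0.373 × 99.2500 = 254.1453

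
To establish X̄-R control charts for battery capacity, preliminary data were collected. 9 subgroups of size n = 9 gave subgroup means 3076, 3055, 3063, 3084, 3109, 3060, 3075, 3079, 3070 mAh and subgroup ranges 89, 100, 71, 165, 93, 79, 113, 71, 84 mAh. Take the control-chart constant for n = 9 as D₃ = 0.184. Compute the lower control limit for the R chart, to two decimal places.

17.68

R̄ = (89 + 100 + 71 + 165 + 93 + 79 + 113 + 71 + 84) / 9 = 865.0000 / 9 = 96.1111
LCL_R = D₃·R̄ = 0.184 × 96.1111 = 17.6844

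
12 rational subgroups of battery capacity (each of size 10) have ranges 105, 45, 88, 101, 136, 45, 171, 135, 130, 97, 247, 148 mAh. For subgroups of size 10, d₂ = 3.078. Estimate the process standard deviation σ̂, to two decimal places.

R̄ = (105 + 45 + 88 + 101 + 136 + 45 + 171 + 135 + 130 + 97 + 247 + 148) / 12 = 120.6667
σ̂ = R̄ / d₂ = 120.6667 / 3.078 = 39.2029

39.20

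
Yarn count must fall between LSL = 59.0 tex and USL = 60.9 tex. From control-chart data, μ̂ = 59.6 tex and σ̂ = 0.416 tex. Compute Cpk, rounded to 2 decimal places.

Cpu = (USL − μ̂) / (3σ̂) = (60.9 − 59.6) / (3 × 0.416) = 1.0417; Cpl = (μ̂ − LSL) / (3σ̂) = (59.6 − 59.0) / (3 × 0.416) = 0.4808; Cpk = min(Cpu, Cpl) = 0.4808

0.48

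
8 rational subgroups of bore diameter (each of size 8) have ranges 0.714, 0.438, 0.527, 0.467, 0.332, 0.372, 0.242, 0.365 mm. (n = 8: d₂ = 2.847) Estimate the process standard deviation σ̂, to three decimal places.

R̄ = (0.714 + 0.438 + 0.527 + 0.467 + 0.332 + 0.372 + 0.242 + 0.365) / 8 = 0.4321
σ̂ = R̄ / d₂ = 0.4321 / 2.847 = 0.1518

0.152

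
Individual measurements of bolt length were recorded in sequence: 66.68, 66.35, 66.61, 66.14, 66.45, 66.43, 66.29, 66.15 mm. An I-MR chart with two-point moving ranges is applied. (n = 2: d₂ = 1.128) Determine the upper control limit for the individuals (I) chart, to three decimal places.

X̄ = (66.68 + 66.35 + 66.61 + 66.14 + 66.45 + 66.43 + 66.29 + 66.15) / 8 = 66.3875
Moving ranges: 0.33, 0.26, 0.47, 0.31, 0.02, 0.14, 0.14; M̄R̄ = 1.6700 / 7 = 0.2386
UCL = X̄ + 3·M̄R̄/d₂ = 66.3875 + 3 × 0.2386 / 1.128 = 67.0220

67.022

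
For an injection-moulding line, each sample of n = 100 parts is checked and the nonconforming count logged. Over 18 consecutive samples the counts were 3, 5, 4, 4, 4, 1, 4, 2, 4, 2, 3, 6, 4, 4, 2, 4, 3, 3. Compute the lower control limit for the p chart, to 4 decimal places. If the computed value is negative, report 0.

0.0000

p̄ = Σdᵢ / (k·n) = 62 / (18 × 100) = 0.03444
LCL = p̄ − 3·√(p̄(1−p̄)/n) = 0.03444 − 3 × 0.01824 = -0.02027 → 0 (negative, so LCL = 0)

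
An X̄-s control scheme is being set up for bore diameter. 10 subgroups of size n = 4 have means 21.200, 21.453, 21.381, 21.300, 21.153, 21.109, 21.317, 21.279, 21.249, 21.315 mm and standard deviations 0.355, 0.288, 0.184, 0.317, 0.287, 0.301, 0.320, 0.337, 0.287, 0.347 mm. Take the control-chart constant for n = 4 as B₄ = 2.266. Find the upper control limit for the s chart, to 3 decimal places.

s̄ = (0.355 + 0.288 + 0.184 + 0.317 + 0.287 + 0.301 + 0.320 + 0.337 + 0.287 + 0.347) / 10 = 0.3023
UCL_s = B₄·s̄ = 2.266 × 0.3023 = 0.6850

0.685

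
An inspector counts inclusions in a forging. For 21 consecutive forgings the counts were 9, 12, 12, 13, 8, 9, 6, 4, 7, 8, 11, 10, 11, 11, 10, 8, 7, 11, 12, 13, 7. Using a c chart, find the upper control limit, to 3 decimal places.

18.711

c̄ = (9 + 12 + 12 + 13 + 8 + 9 + 6 + 4 + 7 + 8 + 11 + 10 + 11 + 11 + 10 + 8 + 7 + 11 + 12 + 13 + 7) / 21 = 199 / 21 = 9.4762
UCL = c̄ + 3√c̄ = 9.4762 + 3 × √9.4762 = 9.4762 + 3 × 3.0783 = 18.7112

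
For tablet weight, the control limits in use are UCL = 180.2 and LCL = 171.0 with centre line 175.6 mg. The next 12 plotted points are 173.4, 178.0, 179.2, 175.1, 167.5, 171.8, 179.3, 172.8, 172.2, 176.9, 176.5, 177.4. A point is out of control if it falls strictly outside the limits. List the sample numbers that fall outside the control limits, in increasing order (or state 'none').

5

Compare each point to [171.0, 180.2]: sample 5 = 167.5 < LCL.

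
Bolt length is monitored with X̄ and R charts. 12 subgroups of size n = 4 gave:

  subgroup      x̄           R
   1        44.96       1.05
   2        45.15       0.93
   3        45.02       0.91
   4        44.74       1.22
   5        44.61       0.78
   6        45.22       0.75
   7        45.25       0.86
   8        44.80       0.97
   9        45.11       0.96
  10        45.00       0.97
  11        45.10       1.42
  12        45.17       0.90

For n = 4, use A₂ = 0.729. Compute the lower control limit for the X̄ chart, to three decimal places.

44.299

X̄̄ = (44.96 + 45.15 + 45.02 + 44.74 + 44.61 + 45.22 + 45.25 + 44.80 + 45.11 + 45.00 + 45.10 + 45.17) / 12 = 540.1300 / 12 = 45.0108
R̄ = (1.05 + 0.93 + 0.91 + 1.22 + 0.78 + 0.75 + 0.86 + 0.97 + 0.96 + 0.97 + 1.42 + 0.90) / 12 = 11.7200 / 12 = 0.9767
LCL = X̄̄ − A₂·R̄ = 45.0108 − 0.729 × 0.9767 = 44.2988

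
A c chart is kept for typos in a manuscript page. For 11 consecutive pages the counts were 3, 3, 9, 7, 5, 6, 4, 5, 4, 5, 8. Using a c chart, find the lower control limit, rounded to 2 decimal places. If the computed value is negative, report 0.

c̄ = (3 + 3 + 9 + 7 + 5 + 6 + 4 + 5 + 4 + 5 + 8) / 11 = 59 / 11 = 5.3636
LCL = c̄ − 3√c̄ = 5.3636 − 3 × 2.3160 = -1.5842 → 0 (cannot be negative)

0.00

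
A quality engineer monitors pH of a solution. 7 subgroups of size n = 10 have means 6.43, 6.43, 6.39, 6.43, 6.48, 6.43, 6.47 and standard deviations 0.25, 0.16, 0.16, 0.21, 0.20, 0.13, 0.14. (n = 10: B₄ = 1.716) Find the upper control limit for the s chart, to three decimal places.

0.306

s̄ = (0.25 + 0.16 + 0.16 + 0.21 + 0.20 + 0.13 + 0.14) / 7 = 0.1786
UCL_s = B₄·s̄ = 1.716 × 0.1786 = 0.3064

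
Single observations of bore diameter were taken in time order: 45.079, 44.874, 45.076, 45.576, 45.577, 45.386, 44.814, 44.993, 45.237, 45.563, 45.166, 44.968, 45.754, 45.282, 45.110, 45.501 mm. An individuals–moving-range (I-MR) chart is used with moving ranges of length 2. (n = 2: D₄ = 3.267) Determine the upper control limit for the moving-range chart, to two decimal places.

1.05

Moving ranges: 0.205, 0.202, 0.500, 0.001, 0.191, 0.572, 0.179, 0.244, 0.326, 0.397, 0.198, 0.786, 0.472, 0.172, 0.391; M̄R̄ = 4.8360 / 15 = 0.3224
UCL_MR = D₄·M̄R̄ = 3.267 × 0.3224 = 1.0533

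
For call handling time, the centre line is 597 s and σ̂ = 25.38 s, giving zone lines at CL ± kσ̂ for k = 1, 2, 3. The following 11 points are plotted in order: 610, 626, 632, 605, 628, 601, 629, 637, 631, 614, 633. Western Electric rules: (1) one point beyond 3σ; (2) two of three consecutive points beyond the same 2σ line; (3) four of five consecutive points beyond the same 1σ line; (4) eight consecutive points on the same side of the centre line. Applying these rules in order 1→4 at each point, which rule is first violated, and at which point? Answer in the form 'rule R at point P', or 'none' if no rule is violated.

rule 4 at point 8

Zone of each point (C = within 1σ̂, B = 1σ̂–2σ̂, A = 2σ̂–3σ̂, * = beyond 3σ̂; sign = side of CL): 1:+C, 2:+B, 3:+B, 4:+C, 5:+B, 6:+C, 7:+B, 8:+B, 9:+B, 10:+C, 11:+B
Rule 4 (eight consecutive points on the same side of the centre line) is satisfied at point 8.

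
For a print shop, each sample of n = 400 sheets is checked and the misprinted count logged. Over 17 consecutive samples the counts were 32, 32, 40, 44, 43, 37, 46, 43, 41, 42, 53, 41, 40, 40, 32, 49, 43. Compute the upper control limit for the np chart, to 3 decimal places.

59.269

p̄ = Σdᵢ / (k·n) = 698 / (17 × 400) = 0.10265
UCL = np̄ + 3·√(np̄(1−p̄)) = 41.0588 + 3 × √(41.0588×0.89735) = 41.0588 + 3 × 6.0699 = 59.2687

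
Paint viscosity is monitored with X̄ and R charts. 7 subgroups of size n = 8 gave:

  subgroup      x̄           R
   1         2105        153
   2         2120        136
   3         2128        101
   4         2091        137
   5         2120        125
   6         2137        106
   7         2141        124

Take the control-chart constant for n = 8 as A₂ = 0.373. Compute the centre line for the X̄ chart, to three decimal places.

2120.286

X̄̄ = (2105 + 2120 + 2128 + 2091 + 2120 + 2137 + 2141) / 7 = 14842.0000 / 7 = 2120.2857
CL = X̄̄ = 2120.2857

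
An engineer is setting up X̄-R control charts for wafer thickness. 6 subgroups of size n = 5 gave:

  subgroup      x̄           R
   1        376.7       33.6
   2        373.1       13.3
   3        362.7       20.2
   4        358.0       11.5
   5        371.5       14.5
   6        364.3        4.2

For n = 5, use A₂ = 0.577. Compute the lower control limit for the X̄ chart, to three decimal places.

358.360

X̄̄ = (376.7 + 373.1 + 362.7 + 358.0 + 371.5 + 364.3) / 6 = 2206.3000 / 6 = 367.7167
R̄ = (33.6 + 13.3 + 20.2 + 11.5 + 14.5 + 4.2) / 6 = 97.3000 / 6 = 16.2167
LCL = X̄̄ − A₂·R̄ = 367.7167 − 0.577 × 16.2167 = 358.3597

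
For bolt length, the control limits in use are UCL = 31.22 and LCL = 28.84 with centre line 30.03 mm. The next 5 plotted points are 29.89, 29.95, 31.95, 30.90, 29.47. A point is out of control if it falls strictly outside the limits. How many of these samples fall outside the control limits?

Compare each point to [28.84, 31.22]: sample 3 = 31.95 > UCL.

1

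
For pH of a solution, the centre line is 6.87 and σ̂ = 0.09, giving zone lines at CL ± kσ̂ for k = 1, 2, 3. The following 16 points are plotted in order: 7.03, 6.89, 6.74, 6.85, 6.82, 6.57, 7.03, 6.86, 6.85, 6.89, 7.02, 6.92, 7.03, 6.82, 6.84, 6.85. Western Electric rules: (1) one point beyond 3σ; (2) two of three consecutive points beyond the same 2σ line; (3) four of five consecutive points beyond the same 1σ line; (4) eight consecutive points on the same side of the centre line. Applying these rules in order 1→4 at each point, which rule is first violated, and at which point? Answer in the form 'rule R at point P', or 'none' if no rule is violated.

Zone of each point (C = within 1σ̂, B = 1σ̂–2σ̂, A = 2σ̂–3σ̂, * = beyond 3σ̂; sign = side of CL): 1:+B, 2:+C, 3:-B, 4:-C, 5:-C, 6:-*, 7:+B, 8:-C, 9:-C, 10:+C, 11:+B, 12:+C, 13:+B, 14:-C, 15:-C, 16:-C
Rule 1 (one point beyond the 3σ limits) is satisfied at point 6.

rule 1 at point 6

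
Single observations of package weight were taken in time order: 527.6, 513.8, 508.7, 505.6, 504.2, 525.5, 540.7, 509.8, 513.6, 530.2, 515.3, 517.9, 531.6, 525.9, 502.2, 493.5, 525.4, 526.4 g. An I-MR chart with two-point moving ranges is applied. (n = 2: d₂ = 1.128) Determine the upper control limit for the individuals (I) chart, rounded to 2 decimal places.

551.05

X̄ = (527.6 + 513.8 + 508.7 + 505.6 + 504.2 + 525.5 + 540.7 + 509.8 + 513.6 + 530.2 + 515.3 + 517.9 + 531.6 + 525.9 + 502.2 + 493.5 + 525.4 + 526.4) / 18 = 517.6611
Moving ranges: 13.8, 5.1, 3.1, 1.4, 21.3, 15.2, 30.9, 3.8, 16.6, 14.9, 2.6, 13.7, 5.7, 23.7, 8.7, 31.9, 1.0; M̄R̄ = 213.4000 / 17 = 12.5529
UCL = X̄ + 3·M̄R̄/d₂ = 517.6611 + 3 × 12.5529 / 1.128 = 551.0466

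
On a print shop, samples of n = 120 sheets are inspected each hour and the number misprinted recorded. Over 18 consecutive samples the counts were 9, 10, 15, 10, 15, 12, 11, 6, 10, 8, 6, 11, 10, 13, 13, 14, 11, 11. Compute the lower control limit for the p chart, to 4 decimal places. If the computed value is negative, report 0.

0.0118

p̄ = Σdᵢ / (k·n) = 195 / (18 × 120) = 0.09028
LCL = p̄ − 3·√(p̄(1−p̄)/n) = 0.09028 − 3 × 0.02616 = 0.01179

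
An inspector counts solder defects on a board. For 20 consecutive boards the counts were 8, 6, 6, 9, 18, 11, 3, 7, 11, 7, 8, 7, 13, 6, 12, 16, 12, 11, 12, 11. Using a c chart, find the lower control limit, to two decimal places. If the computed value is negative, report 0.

c̄ = (8 + 6 + 6 + 9 + 18 + 11 + 3 + 7 + 11 + 7 + 8 + 7 + 13 + 6 + 12 + 16 + 12 + 11 + 12 + 11) / 20 = 194 / 20 = 9.7000
LCL = c̄ − 3√c̄ = 9.7000 − 3 × 3.1145 = 0.3566

0.36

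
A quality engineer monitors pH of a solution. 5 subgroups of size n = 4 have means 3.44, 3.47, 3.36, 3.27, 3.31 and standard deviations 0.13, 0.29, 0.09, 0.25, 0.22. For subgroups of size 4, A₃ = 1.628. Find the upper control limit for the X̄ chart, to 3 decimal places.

3.689

X̄̄ = (3.44 + 3.47 + 3.36 + 3.27 + 3.31) / 5 = 3.3700
s̄ = (0.13 + 0.29 + 0.09 + 0.25 + 0.22) / 5 = 0.1960
UCL = X̄̄ + A₃·s̄ = 3.3700 + 1.628 × 0.1960 = 3.6891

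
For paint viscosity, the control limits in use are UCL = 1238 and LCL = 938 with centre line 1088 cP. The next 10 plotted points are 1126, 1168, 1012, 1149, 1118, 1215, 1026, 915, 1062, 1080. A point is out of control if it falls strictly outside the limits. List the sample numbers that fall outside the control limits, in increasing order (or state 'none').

Compare each point to [938, 1238]: sample 8 = 915 < LCL.

8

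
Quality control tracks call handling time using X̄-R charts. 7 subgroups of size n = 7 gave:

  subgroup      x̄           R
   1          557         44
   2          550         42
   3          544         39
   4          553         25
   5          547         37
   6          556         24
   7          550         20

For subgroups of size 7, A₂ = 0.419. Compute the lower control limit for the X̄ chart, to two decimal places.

X̄̄ = (557 + 550 + 544 + 553 + 547 + 556 + 550) / 7 = 3857.0000 / 7 = 551.0000
R̄ = (44 + 42 + 39 + 25 + 37 + 24 + 20) / 7 = 231.0000 / 7 = 33.0000
LCL = X̄̄ − A₂·R̄ = 551.0000 − 0.419 × 33.0000 = 537.1730

537.17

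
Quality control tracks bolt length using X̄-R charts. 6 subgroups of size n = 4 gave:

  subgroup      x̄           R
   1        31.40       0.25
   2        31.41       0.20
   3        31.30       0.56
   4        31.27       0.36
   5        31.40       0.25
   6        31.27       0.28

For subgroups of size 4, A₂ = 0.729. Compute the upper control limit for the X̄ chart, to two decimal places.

31.57

X̄̄ = (31.40 + 31.41 + 31.30 + 31.27 + 31.40 + 31.27) / 6 = 188.0500 / 6 = 31.3417
R̄ = (0.25 + 0.20 + 0.56 + 0.36 + 0.25 + 0.28) / 6 = 1.9000 / 6 = 0.3167
UCL = X̄̄ + A₂·R̄ = 31.3417 + 0.729 × 0.3167 = 31.5725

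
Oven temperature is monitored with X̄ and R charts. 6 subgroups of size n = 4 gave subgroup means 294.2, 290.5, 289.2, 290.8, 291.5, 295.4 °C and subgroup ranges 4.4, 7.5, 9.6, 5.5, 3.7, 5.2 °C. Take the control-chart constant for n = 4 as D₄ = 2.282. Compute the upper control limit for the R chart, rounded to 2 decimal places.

13.65

R̄ = (4.4 + 7.5 + 9.6 + 5.5 + 3.7 + 5.2) / 6 = 35.9000 / 6 = 5.9833
UCL_R = D₄·R̄ = 2.282 × 5.9833 = 13.6540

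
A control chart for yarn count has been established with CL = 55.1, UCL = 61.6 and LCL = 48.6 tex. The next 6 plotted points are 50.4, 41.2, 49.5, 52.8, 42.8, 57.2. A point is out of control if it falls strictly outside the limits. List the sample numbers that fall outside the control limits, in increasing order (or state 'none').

2, 5

Compare each point to [48.6, 61.6]: sample 2 = 41.2 < LCL; sample 5 = 42.8 < LCL.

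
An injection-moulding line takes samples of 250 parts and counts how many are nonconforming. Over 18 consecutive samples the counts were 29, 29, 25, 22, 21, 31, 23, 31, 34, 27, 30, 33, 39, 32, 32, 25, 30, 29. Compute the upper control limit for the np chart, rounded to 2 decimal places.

44.19

p̄ = Σdᵢ / (k·n) = 522 / (18 × 250) = 0.11600
UCL = np̄ + 3·√(np̄(1−p̄)) = 29.0000 + 3 × √(29.0000×0.88400) = 29.0000 + 3 × 5.0632 = 44.1896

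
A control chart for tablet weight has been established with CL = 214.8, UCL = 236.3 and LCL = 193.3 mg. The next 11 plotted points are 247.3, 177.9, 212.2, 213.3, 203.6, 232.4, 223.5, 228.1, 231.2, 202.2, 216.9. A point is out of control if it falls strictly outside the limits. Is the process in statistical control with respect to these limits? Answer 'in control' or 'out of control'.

Compare each point to [193.3, 236.3]: sample 1 = 247.3 > UCL; sample 2 = 177.9 < LCL.

out of control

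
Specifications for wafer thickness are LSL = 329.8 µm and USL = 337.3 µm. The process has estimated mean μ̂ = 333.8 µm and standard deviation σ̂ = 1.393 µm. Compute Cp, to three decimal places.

Cp = (USL − LSL) / (6σ̂) = (337.3 − 329.8) / (6 × 1.393) = 7.5000 / 8.3580 = 0.8973

0.897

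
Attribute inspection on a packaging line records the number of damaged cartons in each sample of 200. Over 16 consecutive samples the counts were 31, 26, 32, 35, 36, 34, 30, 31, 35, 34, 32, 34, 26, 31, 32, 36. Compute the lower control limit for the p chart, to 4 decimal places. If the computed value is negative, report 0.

p̄ = Σdᵢ / (k·n) = 515 / (16 × 200) = 0.16094
LCL = p̄ − 3·√(p̄(1−p̄)/n) = 0.16094 − 3 × 0.02598 = 0.08298

0.0830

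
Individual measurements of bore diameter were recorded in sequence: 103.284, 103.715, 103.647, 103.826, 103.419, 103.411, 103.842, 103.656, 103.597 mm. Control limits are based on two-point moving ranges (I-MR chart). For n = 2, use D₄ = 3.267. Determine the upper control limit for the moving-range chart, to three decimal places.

0.722

Moving ranges: 0.431, 0.068, 0.179, 0.407, 0.008, 0.431, 0.186, 0.059; M̄R̄ = 1.7690 / 8 = 0.2211
UCL_MR = D₄·M̄R̄ = 3.267 × 0.2211 = 0.7224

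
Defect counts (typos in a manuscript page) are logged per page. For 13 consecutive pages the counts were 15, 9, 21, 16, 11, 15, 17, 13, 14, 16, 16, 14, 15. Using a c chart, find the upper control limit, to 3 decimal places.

26.298

c̄ = (15 + 9 + 21 + 16 + 11 + 15 + 17 + 13 + 14 + 16 + 16 + 14 + 15) / 13 = 192 / 13 = 14.7692
UCL = c̄ + 3√c̄ = 14.7692 + 3 × √14.7692 = 14.7692 + 3 × 3.8431 = 26.2985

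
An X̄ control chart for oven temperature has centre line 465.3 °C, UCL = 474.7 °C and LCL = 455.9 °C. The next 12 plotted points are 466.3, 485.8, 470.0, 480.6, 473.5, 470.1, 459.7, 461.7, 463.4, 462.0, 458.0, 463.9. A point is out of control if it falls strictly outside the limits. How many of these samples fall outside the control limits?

Compare each point to [455.9, 474.7]: sample 2 = 485.8 > UCL; sample 4 = 480.6 > UCL.

2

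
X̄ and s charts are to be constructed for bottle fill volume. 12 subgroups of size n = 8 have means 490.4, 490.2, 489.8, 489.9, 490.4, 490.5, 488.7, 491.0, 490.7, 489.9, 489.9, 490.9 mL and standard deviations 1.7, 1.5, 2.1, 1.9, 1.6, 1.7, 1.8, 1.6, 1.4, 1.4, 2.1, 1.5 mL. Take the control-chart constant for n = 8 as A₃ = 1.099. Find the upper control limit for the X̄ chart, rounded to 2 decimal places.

492.05

X̄̄ = (490.4 + 490.2 + 489.8 + 489.9 + 490.4 + 490.5 + 488.7 + 491.0 + 490.7 + 489.9 + 489.9 + 490.9) / 12 = 490.1917
s̄ = (1.7 + 1.5 + 2.1 + 1.9 + 1.6 + 1.7 + 1.8 + 1.6 + 1.4 + 1.4 + 2.1 + 1.5) / 12 = 1.6917
UCL = X̄̄ + A₃·s̄ = 490.1917 + 1.099 × 1.6917 = 492.0508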